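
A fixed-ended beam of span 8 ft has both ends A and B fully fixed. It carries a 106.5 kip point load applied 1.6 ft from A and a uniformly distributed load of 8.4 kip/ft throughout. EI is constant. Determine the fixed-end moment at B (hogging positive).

Take the two fixed-end moments M_A, M_B as redundants; the released structure is the simple span AB.
End rotations of the released simple span under the applied load (×1/EI):
  at A: point load 106.5 at a = 1.6: Pab(L + b)/(6LEI) = 327.2/EI
  at B: point load 106.5 at a = 1.6: Pab(L + a)/(6LEI) = 218.1/EI
  at A: UDL 8.4: wL³/(24EI) = 179.2/EI
  at B: UDL 8.4: wL³/(24EI) = 179.2/EI
  θ_A0 = 506.4/EI,  θ_B0 = 397.3/EI
Flexibility coefficients: a unit moment at one end gives L/(3EI) there and L/(6EI) at the far end, so f₁₁ = f₂₂ = 2.667/EI and f₁₂ = f₂₁ = 1.333/EI.
Compatibility — zero rotation at each built-in end:
  2.667 M_A + 1.333 M_B = 506.4
  1.333 M_A + 2.667 M_B = 397.3
Solving the pair gives M_A = 153.9 kip·ft and M_B = 72.06 kip·ft (hogging).

M_B = 72.06 kip·ft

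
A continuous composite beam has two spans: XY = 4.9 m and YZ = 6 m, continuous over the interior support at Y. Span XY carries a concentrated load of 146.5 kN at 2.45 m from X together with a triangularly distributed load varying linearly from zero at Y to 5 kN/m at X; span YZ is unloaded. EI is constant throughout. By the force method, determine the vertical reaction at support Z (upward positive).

R_Z = -10.61 kN

Take M_Y as the redundant. Released structure: two simple spans XY and YZ with a hinge at Y.
End slopes at the hinge Y, treating each span as simply supported:
  span XY: point load 146.5 at a = 2.45: Pab(L + a)/(6LEI) = 219.8/EI
  span XY: triangular load, peak 5: 7w₀L³/(360EI) = 11.44/EI
  relative rotation θ_0 = (231.3 + 0)/EI = 231.3/EI
A unit hogging moment at Y produces rotation L₁/(3EI) + L₂/(3EI) = 3.633/EI.
Compatibility: M_Y·(L₁+L₂)/(3EI) = θ_0, giving M_Y = 63.65 kN·m (hogging).
Span YZ, ΣM about Z: R_Y^{YZ}·6 = 0 + 63.65, so R_Y^{YZ} = 10.61 kN and R_Z = 0 − 10.61 = -10.61 kN.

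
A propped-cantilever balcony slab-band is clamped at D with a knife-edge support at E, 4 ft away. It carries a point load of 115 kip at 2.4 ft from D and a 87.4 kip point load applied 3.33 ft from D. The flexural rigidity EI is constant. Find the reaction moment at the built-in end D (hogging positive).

Remove the prop at E; the released (primary) structure is a cantilever built in at D.
Downward deflection at the released point E due to the loads:
  point load 115 at a = 2.4: Pa²(3L − a)/(6EI) = 1060/EI
  point load 87.4 at a = 3.33: Pa²(3L − a)/(6EI) = 1400/EI
  δ_0 = 2460/EI
Tip deflection under a unit load at E: L³/(3EI) = 21.33/EI.
Compatibility at E: δ_0 − R_E·δ_{EE} = 0, so R_E = 2460/21.33 = 115.3 kip.
Moment equilibrium about D: M_D = Σ(load moments about D) − R_E·L = 567 − 115.3×4 = 105.7 kip·ft.

M_D = 105.7 kip·ft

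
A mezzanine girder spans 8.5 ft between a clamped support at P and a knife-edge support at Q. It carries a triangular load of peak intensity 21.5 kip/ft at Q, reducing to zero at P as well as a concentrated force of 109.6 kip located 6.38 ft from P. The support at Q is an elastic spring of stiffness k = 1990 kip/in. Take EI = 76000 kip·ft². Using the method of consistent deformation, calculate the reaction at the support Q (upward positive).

R_Q = 117.9 kip

Release the roller at Q. Primary structure: cantilever fixed at P.
Downward deflection at the released point Q due to the loads:
  triangular load, peak 21.5 at the free end: 11w₀L⁴/(120EI) = 10288/EI
  point load 109.6 at a = 6.38: Pa²(3L − a)/(6EI) = 14216/EI
  δ_0 = 24504/EI
Tip deflection under a unit load at Q: L³/(3EI) = 204.7/EI.
With EI = 76000 kip·ft²: δ_0 = 0.32242 ft and δ_{QQ} = 0.002694 ft/kip.
Compatibility — the spring shortens by R_Q/k under the reaction it provides: δ_0 − R_Q·δ_{QQ} = R_Q/k. With 1/k = 1/(1990×12) ft/kip = 0.000042 ft/kip, R_Q = δ_0 / (δ_{QQ} + 1/k) = 0.32242 / (0.002694 + 0.000042) = 117.9 kip.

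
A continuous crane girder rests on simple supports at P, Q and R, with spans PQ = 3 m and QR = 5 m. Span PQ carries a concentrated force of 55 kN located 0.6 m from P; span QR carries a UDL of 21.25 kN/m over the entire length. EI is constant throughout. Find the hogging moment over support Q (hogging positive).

M_Q = 47.44 kN·m

Take M_Q as the redundant. Released structure: two simple spans PQ and QR with a hinge at Q.
Rotations at Q on the released spans (each span's end-slope, ×1/EI):
  span PQ: point load 55 at a = 0.6: Pab(L + a)/(6LEI) = 15.84/EI
  span QR: UDL 21.25: wL³/(24EI) = 110.7/EI
  relative rotation θ_0 = (15.84 + 110.7)/EI = 126.5/EI
A unit hogging moment at Q produces rotation L₁/(3EI) + L₂/(3EI) = 2.667/EI.
Slope continuity at Q: θ_0 = M_Q·2.667/EI, so M_Q = 126.5/2.667 = 47.44 kN·m (hogging).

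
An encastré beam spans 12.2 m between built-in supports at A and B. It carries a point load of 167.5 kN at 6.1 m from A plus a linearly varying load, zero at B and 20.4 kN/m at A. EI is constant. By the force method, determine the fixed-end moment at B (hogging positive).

M_B = 356.6 kN·m

Take the two fixed-end moments M_A, M_B as redundants; the released structure is the simple span AB.
End rotations of the released simple span under the applied load (×1/EI):
  at A: point load 167.5 at a = 6.1: Pab(L + b)/(6LEI) = 1558/EI
  at B: point load 167.5 at a = 6.1: Pab(L + a)/(6LEI) = 1558/EI
  at A: triangular load, peak 20.4: w₀L³/(45EI) = 823.2/EI
  at B: triangular load, peak 20.4: 7w₀L³/(360EI) = 720.3/EI
  θ_A0 = 2381/EI,  θ_B0 = 2278/EI
Flexibility coefficients: a unit moment at one end gives L/(3EI) there and L/(6EI) at the far end, so f₁₁ = f₂₂ = 4.067/EI and f₁₂ = f₂₁ = 2.033/EI.
Compatibility — zero rotation at each built-in end:
  4.067 M_A + 2.033 M_B = 2381
  2.033 M_A + 4.067 M_B = 2278
Solving the pair gives M_A = 407.3 kN·m and M_B = 356.6 kN·m (hogging).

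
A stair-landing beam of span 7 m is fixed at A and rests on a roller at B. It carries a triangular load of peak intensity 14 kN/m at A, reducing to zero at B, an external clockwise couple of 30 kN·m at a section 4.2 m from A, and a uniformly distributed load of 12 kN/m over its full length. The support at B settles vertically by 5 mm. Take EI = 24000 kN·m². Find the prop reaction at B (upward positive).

Take the reaction at B as the redundant and release it; the primary structure is a cantilever fixed at A.
Primary-structure tip deflection at B by superposition:
  triangular load, peak 14 at the fixed end: w₀L⁴/(30EI) = 1120/EI
  clockwise couple 30 at a = 4.2: M₀a(2L − a)/(2EI) = 617.4/EI
  UDL 12: wL⁴/(8EI) = 3602/EI
  δ_0 = 5339/EI
Tip deflection under a unit load at B: L³/(3EI) = 114.3/EI.
With EI = 24000 kN·m²: δ_0 = 0.22247 m and δ_{BB} = 0.004764 m/kN.
Compatibility — the beam at B must follow the support down by 0.005 m: δ_0 − R_B·δ_{BB} = 0.005, so R_B = (0.22247 − 0.005)/0.004764 = 45.65 kN.

R_B = 45.65 kN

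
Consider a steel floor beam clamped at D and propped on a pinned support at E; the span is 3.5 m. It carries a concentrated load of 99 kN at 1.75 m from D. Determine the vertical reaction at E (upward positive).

R_E = 30.94 kN

Release the roller at E. Primary structure: cantilever fixed at D.
Primary-structure tip deflection at E by superposition:
  point load 99 at a = 1.75: Pa²(3L − a)/(6EI) = 442.1/EI
Flexibility coefficient — unit upward force at E: δ_{EE} = L³/(3EI) = 14.29/EI.
Compatibility at E: δ_0 − R_E·δ_{EE} = 0, so R_E = 442.1/14.29 = 30.94 kN.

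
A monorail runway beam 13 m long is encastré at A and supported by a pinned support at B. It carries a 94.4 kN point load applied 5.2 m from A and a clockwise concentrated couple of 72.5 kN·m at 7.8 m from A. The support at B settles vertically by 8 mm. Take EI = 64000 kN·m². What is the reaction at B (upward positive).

Release the roller at B. Primary structure: cantilever fixed at A.
Downward deflection at the released point B due to the loads:
  point load 94.4 at a = 5.2: Pa²(3L − a)/(6EI) = 14380/EI
  clockwise couple 72.5 at a = 7.8: M₀a(2L − a)/(2EI) = 5146/EI
  δ_0 = 19526/EI
Tip deflection under a unit load at B: L³/(3EI) = 732.3/EI.
With EI = 64000 kN·m²: δ_0 = 0.30509 m and δ_{BB} = 0.011443 m/kN.
Compatibility — the beam at B must follow the support down by 0.008 m: δ_0 − R_B·δ_{BB} = 0.008, so R_B = (0.30509 − 0.008)/0.011443 = 25.96 kN.

R_B = 25.96 kN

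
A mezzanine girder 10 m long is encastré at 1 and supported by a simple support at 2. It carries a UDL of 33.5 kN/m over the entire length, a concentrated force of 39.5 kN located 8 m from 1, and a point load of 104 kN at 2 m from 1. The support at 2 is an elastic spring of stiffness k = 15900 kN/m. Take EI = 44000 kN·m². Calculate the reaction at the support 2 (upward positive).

R_2 = 157.9 kN

Release the roller at 2. Primary structure: cantilever fixed at 1.
Deflection at 2 on the released cantilever, summing each load's contribution:
  UDL 33.5: wL⁴/(8EI) = 41875/EI
  point load 39.5 at a = 8: Pa²(3L − a)/(6EI) = 9269/EI
  point load 104 at a = 2: Pa²(3L − a)/(6EI) = 1941/EI
  δ_0 = 53086/EI
Tip deflection under a unit load at 2: L³/(3EI) = 333.3/EI.
With EI = 44000 kN·m²: δ_0 = 1.2065 m and δ_{22} = 0.007576 m/kN.
Compatibility — the spring shortens by R_2/k under the reaction it provides: δ_0 − R_2·δ_{22} = R_2/k. With 1/k = 0.000063 m/kN, R_2 = δ_0 / (δ_{22} + 1/k) = 1.2065 / (0.007576 + 0.000063) = 157.9 kN.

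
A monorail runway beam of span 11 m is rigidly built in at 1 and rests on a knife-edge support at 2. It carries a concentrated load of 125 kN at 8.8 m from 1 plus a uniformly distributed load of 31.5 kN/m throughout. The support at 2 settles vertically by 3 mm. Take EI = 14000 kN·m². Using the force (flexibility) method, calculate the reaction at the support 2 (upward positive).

Release the roller at 2. Primary structure: cantilever fixed at 1.
Deflection at 2 on the released cantilever, summing each load's contribution:
  point load 125 at a = 8.8: Pa²(3L − a)/(6EI) = 39043/EI
  UDL 31.5: wL⁴/(8EI) = 57649/EI
  δ_0 = 96692/EI
Tip deflection under a unit load at 2: L³/(3EI) = 443.7/EI.
With EI = 14000 kN·m²: δ_0 = 6.9065 m and δ_{22} = 0.03169 m/kN.
Compatibility — the beam at 2 must follow the support down by 0.003 m: δ_0 − R_2·δ_{22} = 0.003, so R_2 = (6.9065 − 0.003)/0.03169 = 217.8 kN.

R_2 = 217.8 kN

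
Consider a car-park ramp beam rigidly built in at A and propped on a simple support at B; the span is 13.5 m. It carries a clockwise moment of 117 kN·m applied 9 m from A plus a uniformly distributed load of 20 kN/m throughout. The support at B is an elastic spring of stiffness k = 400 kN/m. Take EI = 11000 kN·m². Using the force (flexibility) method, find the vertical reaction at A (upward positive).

Remove the prop at B; the released (primary) structure is a cantilever built in at A.
Free-end deflection of the primary structure under the applied loading (downward +):
  clockwise couple 117 at a = 9: M₀a(2L − a)/(2EI) = 9477/EI
  UDL 20: wL⁴/(8EI) = 83038/EI
  δ_0 = 92515/EI
Tip deflection under a unit load at B: L³/(3EI) = 820.1/EI.
With EI = 11000 kN·m²: δ_0 = 8.4104 m and δ_{BB} = 0.074557 m/kN.
Compatibility — the spring shortens by R_B/k under the reaction it provides: δ_0 − R_B·δ_{BB} = R_B/k. With 1/k = 0.0025 m/kN, R_B = δ_0 / (δ_{BB} + 1/k) = 8.4104 / (0.074557 + 0.0025) = 109.1 kN.
Vertical equilibrium: R_A = ΣP − R_B = 270 − 109.1 = 160.9 kN.

R_A = 160.9 kN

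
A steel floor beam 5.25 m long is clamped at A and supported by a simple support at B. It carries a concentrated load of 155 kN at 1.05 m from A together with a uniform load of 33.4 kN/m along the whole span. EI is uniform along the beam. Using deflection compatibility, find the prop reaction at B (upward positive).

Remove the prop at B; the released (primary) structure is a cantilever built in at A.
Downward deflection at the released point B due to the loads:
  point load 155 at a = 1.05: Pa²(3L − a)/(6EI) = 418.7/EI
  UDL 33.4: wL⁴/(8EI) = 3172/EI
  δ_0 = 3590/EI
Tip deflection under a unit load at B: L³/(3EI) = 48.23/EI.
Compatibility at B: δ_0 − R_B·δ_{BB} = 0, so R_B = 3590/48.23 = 74.44 kN.

R_B = 74.44 kN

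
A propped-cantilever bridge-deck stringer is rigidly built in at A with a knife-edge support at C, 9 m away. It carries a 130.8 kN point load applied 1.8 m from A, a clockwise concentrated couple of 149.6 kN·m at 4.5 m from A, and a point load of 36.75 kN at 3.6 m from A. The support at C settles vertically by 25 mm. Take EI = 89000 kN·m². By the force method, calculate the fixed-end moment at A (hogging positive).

M_A = 296.7 kN·m

Release the roller at C. Primary structure: cantilever fixed at A.
Primary-structure tip deflection at C by superposition:
  point load 130.8 at a = 1.8: Pa²(3L − a)/(6EI) = 1780/EI
  clockwise couple 149.6 at a = 4.5: M₀a(2L − a)/(2EI) = 4544/EI
  point load 36.75 at a = 3.6: Pa²(3L − a)/(6EI) = 1857/EI
  δ_0 = 8182/EI
Flexibility coefficient — unit upward force at C: δ_{CC} = L³/(3EI) = 243/EI.
With EI = 89000 kN·m²: δ_0 = 0.091927 m and δ_{CC} = 0.00273 m/kN.
Compatibility — the beam at C must follow the support down by 0.025 m: δ_0 − R_C·δ_{CC} = 0.025, so R_C = (0.091927 − 0.025)/0.00273 = 24.51 kN.
Moment equilibrium about A: M_A = Σ(load moments about A) − R_C·L = 517.3 − 24.51×9 = 296.7 kN·m.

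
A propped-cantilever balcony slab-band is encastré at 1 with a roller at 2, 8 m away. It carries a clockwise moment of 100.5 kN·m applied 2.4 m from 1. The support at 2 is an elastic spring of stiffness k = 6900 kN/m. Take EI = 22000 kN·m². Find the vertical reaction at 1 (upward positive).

Take the reaction at 2 as the redundant and release it; the primary structure is a cantilever fixed at 1.
Downward deflection at the released point 2 due to the loads:
  clockwise couple 100.5 at a = 2.4: M₀a(2L − a)/(2EI) = 1640/EI
Tip deflection under a unit load at 2: L³/(3EI) = 170.7/EI.
With EI = 22000 kN·m²: δ_0 = 0.074553 m and δ_{22} = 0.007758 m/kN.
Compatibility — the spring shortens by R_2/k under the reaction it provides: δ_0 − R_2·δ_{22} = R_2/k. With 1/k = 0.000145 m/kN, R_2 = δ_0 / (δ_{22} + 1/k) = 0.074553 / (0.007758 + 0.000145) = 9.434 kN.
Vertical equilibrium: R_1 = ΣP − R_2 = 0 − 9.434 = -9.434 kN.

R_1 = -9.434 kN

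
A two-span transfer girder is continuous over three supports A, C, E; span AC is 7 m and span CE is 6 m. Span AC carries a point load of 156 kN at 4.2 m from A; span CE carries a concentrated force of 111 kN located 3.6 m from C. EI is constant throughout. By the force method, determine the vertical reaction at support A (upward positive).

Insert a hinge at C; M_C is the redundant, and each span becomes simply supported.
End slopes at the hinge C, treating each span as simply supported:
  span AC: point load 156 at a = 4.2: Pab(L + a)/(6LEI) = 489.2/EI
  span CE: point load 111 at a = 3.6: Pab(L + b)/(6LEI) = 223.8/EI
  relative rotation θ_0 = (489.2 + 223.8)/EI = 713/EI
A unit hogging moment at C produces rotation L₁/(3EI) + L₂/(3EI) = 4.333/EI.
Compatibility: M_C·(L₁+L₂)/(3EI) = θ_0, giving M_C = 164.5 kN·m (hogging).
Span AC, ΣM about A with M_C applied at C: R_C^{AC}·7 = 655.2 + 164.5, so R_C^{AC} = 117.1 kN and R_A = 156 − 117.1 = 38.89 kN.

R_A = 38.89 kN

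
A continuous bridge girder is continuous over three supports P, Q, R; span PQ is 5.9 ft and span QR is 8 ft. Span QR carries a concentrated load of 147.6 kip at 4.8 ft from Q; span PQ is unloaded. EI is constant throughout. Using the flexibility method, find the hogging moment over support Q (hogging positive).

M_Q = 114.2 kip·ft

Release continuity at Q by inserting a hinge; the redundant is the internal moment M_Q. The primary structure is two simply-supported spans PQ and QR.
End slopes at the hinge Q, treating each span as simply supported:
  span QR: point load 147.6 at a = 4.8: Pab(L + b)/(6LEI) = 529/EI
  relative rotation θ_0 = (0 + 529)/EI = 529/EI
A unit hogging moment at Q produces rotation L₁/(3EI) + L₂/(3EI) = 4.633/EI.
Slope continuity at Q: θ_0 = M_Q·4.633/EI, so M_Q = 529/4.633 = 114.2 kip·ft (hogging).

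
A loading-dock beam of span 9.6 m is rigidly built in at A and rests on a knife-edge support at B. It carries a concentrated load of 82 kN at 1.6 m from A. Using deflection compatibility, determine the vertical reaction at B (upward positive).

Remove the prop at B; the released (primary) structure is a cantilever built in at A.
Downward deflection at the released point B due to the loads:
  point load 82 at a = 1.6: Pa²(3L − a)/(6EI) = 951.6/EI
Tip deflection under a unit load at B: L³/(3EI) = 294.9/EI.
Compatibility at B: δ_0 − R_B·δ_{BB} = 0, so R_B = 951.6/294.9 = 3.227 kN.

R_B = 3.227 kN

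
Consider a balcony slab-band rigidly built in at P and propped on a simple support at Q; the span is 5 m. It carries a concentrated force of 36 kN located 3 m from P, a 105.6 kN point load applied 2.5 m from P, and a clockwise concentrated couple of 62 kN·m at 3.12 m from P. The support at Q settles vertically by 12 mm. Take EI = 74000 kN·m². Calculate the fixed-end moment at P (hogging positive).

M_P = 217.9 kN·m

Choose R_Q as the redundant. The primary structure is the cantilever fixed at P.
Primary-structure tip deflection at Q by superposition:
  point load 36 at a = 3: Pa²(3L − a)/(6EI) = 648/EI
  point load 105.6 at a = 2.5: Pa²(3L − a)/(6EI) = 1375/EI
  clockwise couple 62 at a = 3.12: M₀a(2L − a)/(2EI) = 665.4/EI
  δ_0 = 2688/EI
Flexibility coefficient — unit upward force at Q: δ_{QQ} = L³/(3EI) = 41.67/EI.
With EI = 74000 kN·m²: δ_0 = 0.03633 m and δ_{QQ} = 0.000563 m/kN.
Compatibility — the beam at Q must follow the support down by 0.012 m: δ_0 − R_Q·δ_{QQ} = 0.012, so R_Q = (0.03633 − 0.012)/0.000563 = 43.21 kN.
Moment equilibrium about P: M_P = Σ(load moments about P) − R_Q·L = 434 − 43.21×5 = 217.9 kN·m.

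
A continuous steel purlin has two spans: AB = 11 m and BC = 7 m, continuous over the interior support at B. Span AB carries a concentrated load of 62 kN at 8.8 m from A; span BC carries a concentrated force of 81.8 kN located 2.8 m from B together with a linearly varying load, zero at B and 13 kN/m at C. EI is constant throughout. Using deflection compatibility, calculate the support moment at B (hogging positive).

M_B = 117.2 kN·m

Release continuity at B by inserting a hinge; the redundant is the internal moment M_B. The primary structure is two simply-supported spans AB and BC.
Discontinuity in slope at B on the released structure — sum the simple-span end rotations:
  span AB: point load 62 at a = 8.8: Pab(L + a)/(6LEI) = 360.1/EI
  span BC: point load 81.8 at a = 2.8: Pab(L + b)/(6LEI) = 256.5/EI
  span BC: triangular load, peak 13: 7w₀L³/(360EI) = 86.7/EI
  relative rotation θ_0 = (360.1 + 343.2)/EI = 703.3/EI
A unit hogging moment at B produces rotation L₁/(3EI) + L₂/(3EI) = 6/EI.
Slope continuity at B: θ_0 = M_B·6/EI, so M_B = 703.3/6 = 117.2 kN·m (hogging).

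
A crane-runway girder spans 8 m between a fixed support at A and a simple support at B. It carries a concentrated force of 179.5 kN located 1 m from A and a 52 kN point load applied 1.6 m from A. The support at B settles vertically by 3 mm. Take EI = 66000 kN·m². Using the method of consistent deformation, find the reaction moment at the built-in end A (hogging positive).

M_A = 216.4 kN·m

Remove the prop at B; the released (primary) structure is a cantilever built in at A.
Downward deflection at the released point B due to the loads:
  point load 179.5 at a = 1: Pa²(3L − a)/(6EI) = 688.1/EI
  point load 52 at a = 1.6: Pa²(3L − a)/(6EI) = 497/EI
  δ_0 = 1185/EI
Tip deflection under a unit load at B: L³/(3EI) = 170.7/EI.
With EI = 66000 kN·m²: δ_0 = 0.017956 m and δ_{BB} = 0.002586 m/kN.
Compatibility — the beam at B must follow the support down by 0.003 m: δ_0 − R_B·δ_{BB} = 0.003, so R_B = (0.017956 − 0.003)/0.002586 = 5.784 kN.
Moment equilibrium about A: M_A = Σ(load moments about A) − R_B·L = 262.7 − 5.784×8 = 216.4 kN·m.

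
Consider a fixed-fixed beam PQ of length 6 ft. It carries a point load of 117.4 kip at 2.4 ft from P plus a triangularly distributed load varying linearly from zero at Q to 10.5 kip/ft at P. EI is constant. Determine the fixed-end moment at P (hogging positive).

M_P = 120.3 kip·ft

Take the two fixed-end moments M_P, M_Q as redundants; the released structure is the simple span PQ.
End rotations of the released simple span under the applied load (×1/EI):
  at P: point load 117.4 at a = 2.4: Pab(L + b)/(6LEI) = 270.5/EI
  at Q: point load 117.4 at a = 2.4: Pab(L + a)/(6LEI) = 236.7/EI
  at P: triangular load, peak 10.5: w₀L³/(45EI) = 50.4/EI
  at Q: triangular load, peak 10.5: 7w₀L³/(360EI) = 44.1/EI
  θ_P0 = 320.9/EI,  θ_Q0 = 280.8/EI
Flexibility coefficients: a unit moment at one end gives L/(3EI) there and L/(6EI) at the far end, so f₁₁ = f₂₂ = 2/EI and f₁₂ = f₂₁ = 1/EI.
Compatibility — zero rotation at each built-in end:
  2 M_P + 1 M_Q = 320.9
  1 M_P + 2 M_Q = 280.8
Solving the pair gives M_P = 120.3 kip·ft and M_Q = 80.22 kip·ft (hogging).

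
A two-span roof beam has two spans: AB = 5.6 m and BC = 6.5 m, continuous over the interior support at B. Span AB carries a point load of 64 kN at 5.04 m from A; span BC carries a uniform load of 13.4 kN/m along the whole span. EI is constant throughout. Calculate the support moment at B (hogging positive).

M_B = 52.2 kN·m

Take M_B as the redundant. Released structure: two simple spans AB and BC with a hinge at B.
Discontinuity in slope at B on the released structure — sum the simple-span end rotations:
  span AB: point load 64 at a = 5.04: Pab(L + a)/(6LEI) = 57.2/EI
  span BC: UDL 13.4: wL³/(24EI) = 153.3/EI
  relative rotation θ_0 = (57.2 + 153.3)/EI = 210.5/EI
A unit hogging moment at B produces rotation L₁/(3EI) + L₂/(3EI) = 4.033/EI.
Slope continuity at B: θ_0 = M_B·4.033/EI, so M_B = 210.5/4.033 = 52.2 kN·m (hogging).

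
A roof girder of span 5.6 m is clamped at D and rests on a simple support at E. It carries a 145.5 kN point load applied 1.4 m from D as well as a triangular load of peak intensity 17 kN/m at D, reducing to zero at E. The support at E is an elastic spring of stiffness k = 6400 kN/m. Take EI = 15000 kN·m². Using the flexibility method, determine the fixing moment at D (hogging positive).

Choose R_E as the redundant. The primary structure is the cantilever fixed at D.
Free-end deflection of the primary structure under the applied loading (downward +):
  point load 145.5 at a = 1.4: Pa²(3L − a)/(6EI) = 732/EI
  triangular load, peak 17 at the fixed end: w₀L⁴/(30EI) = 557.3/EI
  δ_0 = 1289/EI
Flexibility coefficient — unit upward force at E: δ_{EE} = L³/(3EI) = 58.54/EI.
With EI = 15000 kN·m²: δ_0 = 0.08595 m and δ_{EE} = 0.003903 m/kN.
Compatibility — the spring shortens by R_E/k under the reaction it provides: δ_0 − R_E·δ_{EE} = R_E/k. With 1/k = 0.000156 m/kN, R_E = δ_0 / (δ_{EE} + 1/k) = 0.08595 / (0.003903 + 0.000156) = 21.18 kN.
Moment equilibrium about D: M_D = Σ(load moments about D) − R_E·L = 292.6 − 21.18×5.6 = 174 kN·m.

M_D = 174 kN·m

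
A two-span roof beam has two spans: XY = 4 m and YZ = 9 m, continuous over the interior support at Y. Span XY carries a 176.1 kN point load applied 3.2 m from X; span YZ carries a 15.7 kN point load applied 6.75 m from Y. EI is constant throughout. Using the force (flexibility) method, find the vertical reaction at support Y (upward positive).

Insert a hinge at Y; M_Y is the redundant, and each span becomes simply supported.
Rotations at Y on the released spans (each span's end-slope, ×1/EI):
  span XY: point load 176.1 at a = 3.2: Pab(L + a)/(6LEI) = 135.2/EI
  span YZ: point load 15.7 at a = 6.75: Pab(L + b)/(6LEI) = 49.68/EI
  relative rotation θ_0 = (135.2 + 49.68)/EI = 184.9/EI
A unit hogging moment at Y produces rotation L₁/(3EI) + L₂/(3EI) = 4.333/EI.
Slope continuity at Y: θ_0 = M_Y·4.333/EI, so M_Y = 184.9/4.333 = 42.67 kN·m (hogging).
Span XY, ΣM about X with M_Y applied at Y: R_Y^{XY}·4 = 563.5 + 42.67, so R_Y^{XY} = 151.5 kN and R_X = 176.1 − 151.5 = 24.55 kN.
Span YZ, ΣM about Z: R_Y^{YZ}·9 = 35.33 + 42.67, so R_Y^{YZ} = 8.667 kN and R_Z = 15.7 − 8.667 = 7.033 kN.
R_Y = 151.5 + 8.667 = 160.2 kN.

R_Y = 160.2 kN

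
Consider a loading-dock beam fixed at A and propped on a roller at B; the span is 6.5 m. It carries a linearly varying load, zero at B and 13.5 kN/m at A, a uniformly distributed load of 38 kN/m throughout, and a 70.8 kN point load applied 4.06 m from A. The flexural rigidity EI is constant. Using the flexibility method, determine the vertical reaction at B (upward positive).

R_B = 134.2 kN

Remove the prop at B; the released (primary) structure is a cantilever built in at A.
Deflection at B on the released cantilever, summing each load's contribution:
  triangular load, peak 13.5 at the fixed end: w₀L⁴/(30EI) = 803.3/EI
  UDL 38: wL⁴/(8EI) = 8479/EI
  point load 70.8 at a = 4.06: Pa²(3L − a)/(6EI) = 3003/EI
  δ_0 = 12286/EI
Tip deflection under a unit load at B: L³/(3EI) = 91.54/EI.
Compatibility at B: δ_0 − R_B·δ_{BB} = 0, so R_B = 12286/91.54 = 134.2 kN.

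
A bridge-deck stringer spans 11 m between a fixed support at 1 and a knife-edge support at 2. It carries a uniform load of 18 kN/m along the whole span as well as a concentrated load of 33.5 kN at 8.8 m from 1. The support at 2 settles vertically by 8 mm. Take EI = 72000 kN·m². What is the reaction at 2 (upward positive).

R_2 = 96.54 kN

Release the roller at 2. Primary structure: cantilever fixed at 1.
Deflection at 2 on the released cantilever, summing each load's contribution:
  UDL 18: wL⁴/(8EI) = 32942/EI
  point load 33.5 at a = 8.8: Pa²(3L − a)/(6EI) = 10463/EI
  δ_0 = 43406/EI
Flexibility coefficient — unit upward force at 2: δ_{22} = L³/(3EI) = 443.7/EI.
With EI = 72000 kN·m²: δ_0 = 0.60286 m and δ_{22} = 0.006162 m/kN.
Compatibility — the beam at 2 must follow the support down by 0.008 m: δ_0 − R_2·δ_{22} = 0.008, so R_2 = (0.60286 − 0.008)/0.006162 = 96.54 kN.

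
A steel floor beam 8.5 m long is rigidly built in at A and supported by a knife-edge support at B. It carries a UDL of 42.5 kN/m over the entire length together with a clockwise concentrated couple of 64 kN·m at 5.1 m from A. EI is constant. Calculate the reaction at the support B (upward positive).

Choose R_B as the redundant. The primary structure is the cantilever fixed at A.
Free-end deflection of the primary structure under the applied loading (downward +):
  UDL 42.5: wL⁴/(8EI) = 27732/EI
  clockwise couple 64 at a = 5.1: M₀a(2L − a)/(2EI) = 1942/EI
  δ_0 = 29674/EI
Tip deflection under a unit load at B: L³/(3EI) = 204.7/EI.
Compatibility at B: δ_0 − R_B·δ_{BB} = 0, so R_B = 29674/204.7 = 145 kN.

R_B = 145 kN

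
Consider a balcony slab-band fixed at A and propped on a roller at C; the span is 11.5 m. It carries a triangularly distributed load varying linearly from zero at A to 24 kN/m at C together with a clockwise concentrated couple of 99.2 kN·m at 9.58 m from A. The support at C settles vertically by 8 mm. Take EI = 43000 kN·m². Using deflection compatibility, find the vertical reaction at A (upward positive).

R_A = 50.2 kN

Remove the prop at C; the released (primary) structure is a cantilever built in at A.
Downward deflection at the released point C due to the loads:
  triangular load, peak 24 at the free end: 11w₀L⁴/(120EI) = 38478/EI
  clockwise couple 99.2 at a = 9.58: M₀a(2L − a)/(2EI) = 6377/EI
  δ_0 = 44855/EI
Tip deflection under a unit load at C: L³/(3EI) = 507/EI.
With EI = 43000 kN·m²: δ_0 = 1.0431 m and δ_{CC} = 0.01179 m/kN.
Compatibility — the beam at C must follow the support down by 0.008 m: δ_0 − R_C·δ_{CC} = 0.008, so R_C = (1.0431 − 0.008)/0.01179 = 87.8 kN.
Vertical equilibrium: R_A = ΣP − R_C = 138 − 87.8 = 50.2 kN.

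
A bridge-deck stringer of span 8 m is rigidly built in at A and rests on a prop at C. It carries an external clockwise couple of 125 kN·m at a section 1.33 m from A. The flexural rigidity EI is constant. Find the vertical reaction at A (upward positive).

R_A = -7.145 kN

Release the roller at C. Primary structure: cantilever fixed at A.
Primary-structure tip deflection at C by superposition:
  clockwise couple 125 at a = 1.33: M₀a(2L − a)/(2EI) = 1219/EI
Tip deflection under a unit load at C: L³/(3EI) = 170.7/EI.
Compatibility at C: δ_0 − R_C·δ_{CC} = 0, so R_C = 1219/170.7 = 7.145 kN.
Vertical equilibrium: R_A = ΣP − R_C = 0 − 7.145 = -7.145 kN.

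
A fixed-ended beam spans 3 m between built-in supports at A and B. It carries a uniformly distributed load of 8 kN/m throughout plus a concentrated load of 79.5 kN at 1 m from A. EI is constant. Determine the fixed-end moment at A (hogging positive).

Release both end moments; the primary structure is a simply-supported span AB with redundants M_A and M_B.
End rotations of the released simple span under the applied load (×1/EI):
  at A: UDL 8: wL³/(24EI) = 9/EI
  at B: UDL 8: wL³/(24EI) = 9/EI
  at A: point load 79.5 at a = 1: Pab(L + b)/(6LEI) = 44.17/EI
  at B: point load 79.5 at a = 1: Pab(L + a)/(6LEI) = 35.33/EI
  θ_A0 = 53.17/EI,  θ_B0 = 44.33/EI
Flexibility coefficients: a unit moment at one end gives L/(3EI) there and L/(6EI) at the far end, so f₁₁ = f₂₂ = 1/EI and f₁₂ = f₂₁ = 0.5/EI.
Compatibility — zero rotation at each built-in end:
  1 M_A + 0.5 M_B = 53.17
  0.5 M_A + 1 M_B = 44.33
Solving the pair gives M_A = 41.33 kN·m and M_B = 23.67 kN·m (hogging).

M_A = 41.33 kN·m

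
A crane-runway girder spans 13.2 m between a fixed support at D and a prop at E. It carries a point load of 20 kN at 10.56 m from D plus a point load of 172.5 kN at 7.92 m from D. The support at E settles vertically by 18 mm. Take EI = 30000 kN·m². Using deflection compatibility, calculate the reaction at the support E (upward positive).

Take the reaction at E as the redundant and release it; the primary structure is a cantilever fixed at D.
Downward deflection at the released point E due to the loads:
  point load 20 at a = 10.56: Pa²(3L − a)/(6EI) = 10795/EI
  point load 172.5 at a = 7.92: Pa²(3L − a)/(6EI) = 57131/EI
  δ_0 = 67926/EI
Flexibility coefficient — unit upward force at E: δ_{EE} = L³/(3EI) = 766.7/EI.
With EI = 30000 kN·m²: δ_0 = 2.2642 m and δ_{EE} = 0.025555 m/kN.
Compatibility — the beam at E must follow the support down by 0.018 m: δ_0 − R_E·δ_{EE} = 0.018, so R_E = (2.2642 − 0.018)/0.025555 = 87.9 kN.

R_E = 87.9 kN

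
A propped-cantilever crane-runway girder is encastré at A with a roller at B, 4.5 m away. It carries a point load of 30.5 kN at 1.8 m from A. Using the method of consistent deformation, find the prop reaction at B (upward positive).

R_B = 6.344 kN

Remove the prop at B; the released (primary) structure is a cantilever built in at A.
Free-end deflection of the primary structure under the applied loading (downward +):
  point load 30.5 at a = 1.8: Pa²(3L − a)/(6EI) = 192.7/EI
Flexibility coefficient — unit upward force at B: δ_{BB} = L³/(3EI) = 30.38/EI.
Compatibility at B: δ_0 − R_B·δ_{BB} = 0, so R_B = 192.7/30.38 = 6.344 kN.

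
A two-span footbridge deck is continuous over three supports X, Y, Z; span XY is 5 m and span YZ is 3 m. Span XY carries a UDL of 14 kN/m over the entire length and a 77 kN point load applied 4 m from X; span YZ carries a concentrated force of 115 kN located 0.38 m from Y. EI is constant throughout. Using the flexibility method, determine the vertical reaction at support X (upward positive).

Release continuity at Y by inserting a hinge; the redundant is the internal moment M_Y. The primary structure is two simply-supported spans XY and YZ.
Rotations at Y on the released spans (each span's end-slope, ×1/EI):
  span XY: UDL 14: wL³/(24EI) = 72.92/EI
  span XY: point load 77 at a = 4: Pab(L + a)/(6LEI) = 92.4/EI
  span YZ: point load 115 at a = 0.38: Pab(L + b)/(6LEI) = 35.75/EI
  relative rotation θ_0 = (165.3 + 35.75)/EI = 201.1/EI
A unit hogging moment at Y produces rotation L₁/(3EI) + L₂/(3EI) = 2.667/EI.
Compatibility: M_Y·(L₁+L₂)/(3EI) = θ_0, giving M_Y = 75.4 kN·m (hogging).
Span XY, ΣM about X with M_Y applied at Y: R_Y^{XY}·5 = 483 + 75.4, so R_Y^{XY} = 111.7 kN and R_X = 147 − 111.7 = 35.32 kN.

R_X = 35.32 kN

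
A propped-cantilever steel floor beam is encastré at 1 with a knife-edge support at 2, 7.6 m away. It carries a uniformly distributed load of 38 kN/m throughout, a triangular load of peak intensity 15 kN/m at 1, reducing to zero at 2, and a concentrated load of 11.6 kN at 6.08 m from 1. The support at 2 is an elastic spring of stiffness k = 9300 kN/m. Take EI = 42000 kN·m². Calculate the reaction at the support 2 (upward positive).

R_2 = 124 kN

Take the reaction at 2 as the redundant and release it; the primary structure is a cantilever fixed at 1.
Primary-structure tip deflection at 2 by superposition:
  UDL 38: wL⁴/(8EI) = 15847/EI
  triangular load, peak 15 at the fixed end: w₀L⁴/(30EI) = 1668/EI
  point load 11.6 at a = 6.08: Pa²(3L − a)/(6EI) = 1195/EI
  δ_0 = 18710/EI
Flexibility coefficient — unit upward force at 2: δ_{22} = L³/(3EI) = 146.3/EI.
With EI = 42000 kN·m²: δ_0 = 0.44548 m and δ_{22} = 0.003484 m/kN.
Compatibility — the spring shortens by R_2/k under the reaction it provides: δ_0 − R_2·δ_{22} = R_2/k. With 1/k = 0.000108 m/kN, R_2 = δ_0 / (δ_{22} + 1/k) = 0.44548 / (0.003484 + 0.000108) = 124 kN.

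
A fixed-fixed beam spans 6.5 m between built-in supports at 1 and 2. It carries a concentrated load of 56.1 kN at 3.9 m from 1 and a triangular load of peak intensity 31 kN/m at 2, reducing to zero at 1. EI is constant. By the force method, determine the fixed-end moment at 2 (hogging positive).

M_2 = 118 kN·m

Release both end moments; the primary structure is a simply-supported span 12 with redundants M_1 and M_2.
On the primary (simply-supported) span, the end slopes from the loading are:
  at 1: point load 56.1 at a = 3.9: Pab(L + b)/(6LEI) = 132.7/EI
  at 2: point load 56.1 at a = 3.9: Pab(L + a)/(6LEI) = 151.7/EI
  at 1: triangular load, peak 31: 7w₀L³/(360EI) = 165.5/EI
  at 2: triangular load, peak 31: w₀L³/(45EI) = 189.2/EI
  θ_10 = 298.3/EI,  θ_20 = 340.9/EI
Flexibility coefficients: a unit moment at one end gives L/(3EI) there and L/(6EI) at the far end, so f₁₁ = f₂₂ = 2.167/EI and f₁₂ = f₂₁ = 1.083/EI.
Compatibility — zero rotation at each built-in end:
  2.167 M_1 + 1.083 M_2 = 298.3
  1.083 M_1 + 2.167 M_2 = 340.9
Solving the pair gives M_1 = 78.66 kN·m and M_2 = 118 kN·m (hogging).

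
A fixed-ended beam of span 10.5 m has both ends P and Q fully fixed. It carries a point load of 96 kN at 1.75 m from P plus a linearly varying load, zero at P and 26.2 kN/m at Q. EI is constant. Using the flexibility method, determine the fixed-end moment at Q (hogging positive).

M_Q = 167.8 kN·m

Take the two fixed-end moments M_P, M_Q as redundants; the released structure is the simple span PQ.
End rotations of the released simple span under the applied load (×1/EI):
  at P: point load 96 at a = 1.75: Pab(L + b)/(6LEI) = 449.2/EI
  at Q: point load 96 at a = 1.75: Pab(L + a)/(6LEI) = 285.8/EI
  at P: triangular load, peak 26.2: 7w₀L³/(360EI) = 589.7/EI
  at Q: triangular load, peak 26.2: w₀L³/(45EI) = 674/EI
  θ_P0 = 1039/EI,  θ_Q0 = 959.8/EI
Flexibility coefficients: a unit moment at one end gives L/(3EI) there and L/(6EI) at the far end, so f₁₁ = f₂₂ = 3.5/EI and f₁₂ = f₂₁ = 1.75/EI.
Compatibility — zero rotation at each built-in end:
  3.5 M_P + 1.75 M_Q = 1039
  1.75 M_P + 3.5 M_Q = 959.8
Solving the pair gives M_P = 213 kN·m and M_Q = 167.8 kN·m (hogging).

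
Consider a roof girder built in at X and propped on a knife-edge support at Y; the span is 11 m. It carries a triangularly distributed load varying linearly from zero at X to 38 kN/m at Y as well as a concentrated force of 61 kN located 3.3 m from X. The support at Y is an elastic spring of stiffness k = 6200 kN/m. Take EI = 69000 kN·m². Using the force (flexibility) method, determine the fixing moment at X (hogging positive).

Choose R_Y as the redundant. The primary structure is the cantilever fixed at X.
Deflection at Y on the released cantilever, summing each load's contribution:
  triangular load, peak 38 at the free end: 11w₀L⁴/(120EI) = 50999/EI
  point load 61 at a = 3.3: Pa²(3L − a)/(6EI) = 3288/EI
  δ_0 = 54288/EI
Flexibility coefficient — unit upward force at Y: δ_{YY} = L³/(3EI) = 443.7/EI.
With EI = 69000 kN·m²: δ_0 = 0.78678 m and δ_{YY} = 0.00643 m/kN.
Compatibility — the spring shortens by R_Y/k under the reaction it provides: δ_0 − R_Y·δ_{YY} = R_Y/k. With 1/k = 0.000161 m/kN, R_Y = δ_0 / (δ_{YY} + 1/k) = 0.78678 / (0.00643 + 0.000161) = 119.4 kN.
Moment equilibrium about X: M_X = Σ(load moments about X) − R_Y·L = 1734 − 119.4×11 = 420.9 kN·m.

M_X = 420.9 kN·m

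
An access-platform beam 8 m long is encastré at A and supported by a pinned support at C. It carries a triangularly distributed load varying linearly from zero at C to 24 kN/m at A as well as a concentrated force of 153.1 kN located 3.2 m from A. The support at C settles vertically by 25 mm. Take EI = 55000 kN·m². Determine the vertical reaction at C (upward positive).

R_C = 42.99 kN

Choose R_C as the redundant. The primary structure is the cantilever fixed at A.
Downward deflection at the released point C due to the loads:
  triangular load, peak 24 at the fixed end: w₀L⁴/(30EI) = 3277/EI
  point load 153.1 at a = 3.2: Pa²(3L − a)/(6EI) = 5435/EI
  δ_0 = 8712/EI
Flexibility coefficient — unit upward force at C: δ_{CC} = L³/(3EI) = 170.7/EI.
With EI = 55000 kN·m²: δ_0 = 0.15839 m and δ_{CC} = 0.003103 m/kN.
Compatibility — the beam at C must follow the support down by 0.025 m: δ_0 − R_C·δ_{CC} = 0.025, so R_C = (0.15839 − 0.025)/0.003103 = 42.99 kN.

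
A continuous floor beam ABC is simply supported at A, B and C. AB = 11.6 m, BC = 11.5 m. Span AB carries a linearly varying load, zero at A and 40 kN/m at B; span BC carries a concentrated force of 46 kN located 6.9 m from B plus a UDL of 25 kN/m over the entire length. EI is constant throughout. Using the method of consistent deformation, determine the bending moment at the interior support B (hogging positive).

Release continuity at B by inserting a hinge; the redundant is the internal moment M_B. The primary structure is two simply-supported spans AB and BC.
End slopes at the hinge B, treating each span as simply supported:
  span AB: triangular load, peak 40: w₀L³/(45EI) = 1387/EI
  span BC: point load 46 at a = 6.9: Pab(L + b)/(6LEI) = 340.7/EI
  span BC: UDL 25: wL³/(24EI) = 1584/EI
  relative rotation θ_0 = (1387 + 1925)/EI = 3312/EI
A unit hogging moment at B produces rotation L₁/(3EI) + L₂/(3EI) = 7.7/EI.
Slope continuity at B: θ_0 = M_B·7.7/EI, so M_B = 3312/7.7 = 430.2 kN·m (hogging).

M_B = 430.2 kN·m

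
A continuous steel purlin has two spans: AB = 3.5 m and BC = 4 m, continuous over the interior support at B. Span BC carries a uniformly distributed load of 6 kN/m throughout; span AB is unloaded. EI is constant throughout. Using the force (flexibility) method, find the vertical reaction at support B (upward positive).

R_B = 15.43 kN

Insert a hinge at B; M_B is the redundant, and each span becomes simply supported.
Rotations at B on the released spans (each span's end-slope, ×1/EI):
  span BC: UDL 6: wL³/(24EI) = 16/EI
  relative rotation θ_0 = (0 + 16)/EI = 16/EI
A unit hogging moment at B produces rotation L₁/(3EI) + L₂/(3EI) = 2.5/EI.
Slope continuity at B: θ_0 = M_B·2.5/EI, so M_B = 16/2.5 = 6.4 kN·m (hogging).
Span AB, ΣM about A with M_B applied at B: R_B^{AB}·3.5 = 0 + 6.4, so R_B^{AB} = 1.829 kN and R_A = 0 − 1.829 = -1.829 kN.
Span BC, ΣM about C: R_B^{BC}·4 = 48 + 6.4, so R_B^{BC} = 13.6 kN and R_C = 24 − 13.6 = 10.4 kN.
R_B = 1.829 + 13.6 = 15.43 kN.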